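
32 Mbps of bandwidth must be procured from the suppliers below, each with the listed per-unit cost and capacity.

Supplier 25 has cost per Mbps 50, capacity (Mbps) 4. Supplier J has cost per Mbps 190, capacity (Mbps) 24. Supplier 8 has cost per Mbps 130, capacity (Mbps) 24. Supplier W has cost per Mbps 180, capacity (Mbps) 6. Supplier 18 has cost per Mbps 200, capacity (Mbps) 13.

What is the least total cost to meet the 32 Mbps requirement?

Use suppliers in increasing cost order.
Take 4 from Supplier 25 at 50 ; need 28 more.
Take 24 from Supplier 8 at 130 ; need 4 more.
Supplier W at 180: take 4 of its 6 ; requirement met.
Supplier J, Supplier 18: unused.
Cost = 4×50 + 24×130 + 4×180 = 4040.

4040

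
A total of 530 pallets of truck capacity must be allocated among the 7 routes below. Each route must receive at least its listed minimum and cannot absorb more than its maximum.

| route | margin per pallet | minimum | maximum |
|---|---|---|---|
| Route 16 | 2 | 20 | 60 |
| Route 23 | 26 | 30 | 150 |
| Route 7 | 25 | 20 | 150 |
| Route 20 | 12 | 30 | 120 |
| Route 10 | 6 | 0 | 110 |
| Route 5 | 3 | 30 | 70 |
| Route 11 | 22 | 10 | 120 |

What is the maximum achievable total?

Meeting every minimum uses 20+30+20+30+0+30+10 = 140 pallets, leaving 390.
Rank by margin per pallet: Route 23 26 > Route 7 25 > Route 11 22 > Route 20 12 > Route 10 6 > Route 5 3 > Route 16 2.
Route 23: +120 to 150 (cap) — 270 left.
Route 7 takes 130 more to reach its cap of 150 — 140 left.
Route 11 takes 110 more to reach its cap of 120 — 30 left.
Route 20 has room for 90 more but only 30 remain, so it gets 60.
Total = 2×20 + 26×150 + 25×150 + 12×60 + 3×30 + 22×120 = 11140.

11140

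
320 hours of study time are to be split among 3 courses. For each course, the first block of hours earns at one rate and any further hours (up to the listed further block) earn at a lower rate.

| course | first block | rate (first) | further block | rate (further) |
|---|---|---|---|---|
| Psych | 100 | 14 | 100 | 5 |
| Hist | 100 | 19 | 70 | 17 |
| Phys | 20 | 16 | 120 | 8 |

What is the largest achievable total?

Treat each block as its own option and order by rate: Hist/T1 19 > Hist/T2 17 > Phys/T1 16 > Psych/T1 14 > Phys/T2 8 > Psych/T2 5.
Hist/T1 (19): +100 — 220 left.
Fill Hist T2 block (70 at 17) — 150 left.
Fill Phys T1 block (20 at 16) — 130 left.
Psych T1 at 14: fill all 100 — 30 left.
30 remain; put them into Phys T2 at 8.
Total = 19×100 + 17×70 + 16×20 + 14×100 + 8×30 = 5050.

5050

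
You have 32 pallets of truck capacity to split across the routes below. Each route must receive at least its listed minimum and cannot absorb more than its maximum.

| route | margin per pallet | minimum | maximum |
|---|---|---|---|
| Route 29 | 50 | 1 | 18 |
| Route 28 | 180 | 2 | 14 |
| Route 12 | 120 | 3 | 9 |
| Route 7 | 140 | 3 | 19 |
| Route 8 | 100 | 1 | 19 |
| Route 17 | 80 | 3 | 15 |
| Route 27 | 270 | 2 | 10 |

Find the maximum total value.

5850

Meeting every minimum uses 1+2+3+3+1+3+2 = 15 pallets, leaving 17.
Highest margin per pallet first: Route 27 270 > Route 28 180 > Route 7 140 > Route 12 120 > Route 8 100 > Route 17 80 > Route 29 50.
Give Route 27 8 more to hit its cap of 10 — 9 left.
Only 9 left; Route 28 takes them to reach 11.
Total = 50×1 + 180×11 + 120×3 + 140×3 + 100×1 + 80×3 + 270×10 = 5850.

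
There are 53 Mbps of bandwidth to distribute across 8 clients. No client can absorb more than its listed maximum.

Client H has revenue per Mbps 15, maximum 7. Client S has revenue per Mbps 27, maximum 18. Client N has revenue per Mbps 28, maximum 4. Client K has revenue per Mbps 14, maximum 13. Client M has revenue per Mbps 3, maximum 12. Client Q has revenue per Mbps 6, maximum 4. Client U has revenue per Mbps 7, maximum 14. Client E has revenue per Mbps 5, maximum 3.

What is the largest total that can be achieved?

962

Rank by revenue per Mbps: Client N 28 > Client S 27 > Client H 15 > Client K 14 > Client U 7 > Client Q 6 > Client E 5 > Client M 3.
Client N takes 4 to reach its cap of 4 — 49 left.
Client S takes 18 to reach its cap of 18 — 31 left.
Give Client H 7 to hit its cap of 7 — 24 left.
Client K: +13 to 13 (cap) — 11 left.
Client U has room for 14 but only 11 remain, so it gets 11.
Total = 15×7 + 27×18 + 28×4 + 14×13 + 7×11 = 962.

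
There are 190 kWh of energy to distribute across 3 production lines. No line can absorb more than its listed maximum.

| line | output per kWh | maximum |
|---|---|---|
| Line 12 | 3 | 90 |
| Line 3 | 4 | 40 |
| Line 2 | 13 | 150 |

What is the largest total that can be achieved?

2110

Order the production lines by output per kWh: Line 2 13 > Line 3 4 > Line 12 3.
Give Line 2 150 to hit its cap of 150 ; 40 left.
Give Line 3 40 to hit its cap of 40 ; 0 left.
Total = 4×40 + 13×150 = 2110.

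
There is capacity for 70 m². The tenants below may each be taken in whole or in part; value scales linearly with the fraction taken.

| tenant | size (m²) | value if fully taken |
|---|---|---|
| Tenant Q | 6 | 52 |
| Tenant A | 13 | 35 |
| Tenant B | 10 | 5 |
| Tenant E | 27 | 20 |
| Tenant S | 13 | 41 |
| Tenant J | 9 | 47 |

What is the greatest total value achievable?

Rank by value-to-size ratio: Tenant Q 52/6≈8.67, Tenant J 47/9≈5.22, Tenant S 41/13≈3.15, Tenant A 35/13≈2.69, Tenant E 20/27≈0.741, Tenant B 5/10≈0.5.
Take all of Tenant Q (6 m², value 52) → 64 m² left.
Take all of Tenant J (9 m², value 47) → 55 m² left.
Tenant S: take in full, 13 m² for value 41 → 42 left.
Tenant A: take in full, 13 m² for value 35 → 29 left.
All 27 m² of Tenant E fit (value 20) → 2 remain.
2 m² left: a 2/10 share of Tenant B gives 5×2/10 = 1.
Total value = 196.

196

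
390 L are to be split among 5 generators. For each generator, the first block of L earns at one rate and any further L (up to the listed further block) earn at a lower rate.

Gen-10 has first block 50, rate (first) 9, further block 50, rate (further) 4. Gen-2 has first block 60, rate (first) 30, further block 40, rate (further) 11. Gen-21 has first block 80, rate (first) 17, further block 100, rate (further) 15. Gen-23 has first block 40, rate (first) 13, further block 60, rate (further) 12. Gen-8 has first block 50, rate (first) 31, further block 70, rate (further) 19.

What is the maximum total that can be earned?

Order all 10 blocks by rate: Gen-8/T1 31 > Gen-2/T1 30 > Gen-8/T2 19 > Gen-21/T1 17 > Gen-21/T2 15 > Gen-23/T1 13 > Gen-23/T2 12 > Gen-2/T2 11 > Gen-10/T1 9 > Gen-10/T2 4.
Gen-8/T1 (31): +50 — 340 left.
Gen-2 T1 at 30: fill all 60 — 280 left.
Gen-8 T2 at 19: fill all 70 — 210 left.
Gen-21/T1 (17): +80 — 130 left.
Fill Gen-21 T2 block (100 at 15) — 30 left.
Gen-23 T1 at 13: only 30 left, fill 30.
Total = 31×50 + 30×60 + 19×70 + 17×80 + 15×100 + 13×30 = 7930.

7930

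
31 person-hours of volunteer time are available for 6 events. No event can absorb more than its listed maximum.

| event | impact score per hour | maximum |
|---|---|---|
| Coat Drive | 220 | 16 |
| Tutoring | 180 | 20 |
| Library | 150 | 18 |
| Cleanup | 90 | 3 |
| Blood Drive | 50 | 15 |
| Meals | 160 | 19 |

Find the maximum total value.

6220

Rank by impact score per hour: Coat Drive 220 > Tutoring 180 > Meals 160 > Library 150 > Cleanup 90 > Blood Drive 50.
Give Coat Drive 16 to hit its cap of 16 — 15 left.
Tutoring has room for 20 but only 15 remain, so it gets 15.
Total = 220×16 + 180×15 = 6220.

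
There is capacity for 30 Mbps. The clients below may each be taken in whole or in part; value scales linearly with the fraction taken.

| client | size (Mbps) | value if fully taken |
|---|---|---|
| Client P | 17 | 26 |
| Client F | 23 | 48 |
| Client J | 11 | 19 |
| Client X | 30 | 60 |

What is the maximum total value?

Rank by value-to-size ratio: Client F 48/23≈2.09, Client X 60/30≈2, Client J 19/11≈1.73, Client P 26/17≈1.53.
Take all of Client F (23 Mbps, value 48) → 7 Mbps left.
Only 7 Mbps remain; take 7/30 of Client X for value 60×7/30 = 14.
Total value = 62.

62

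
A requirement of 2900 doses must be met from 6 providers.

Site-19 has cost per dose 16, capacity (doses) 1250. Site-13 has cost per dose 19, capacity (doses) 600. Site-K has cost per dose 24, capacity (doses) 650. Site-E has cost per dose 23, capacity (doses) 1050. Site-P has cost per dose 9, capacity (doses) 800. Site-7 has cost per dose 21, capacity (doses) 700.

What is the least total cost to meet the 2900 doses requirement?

43850

Fill from the cheapest provider first.
Site-P at 9: take all 800 doses ; 2100 still needed.
Take 1250 from Site-19 at 16 ; need 850 more.
Site-13 (19): use full 600 ; 250 doses to go.
Site-7 (21): take the remaining 250 ; done.
Site-E, Site-K: unused.
Cost = 800×9 + 1250×16 + 600×19 + 250×21 = 43850.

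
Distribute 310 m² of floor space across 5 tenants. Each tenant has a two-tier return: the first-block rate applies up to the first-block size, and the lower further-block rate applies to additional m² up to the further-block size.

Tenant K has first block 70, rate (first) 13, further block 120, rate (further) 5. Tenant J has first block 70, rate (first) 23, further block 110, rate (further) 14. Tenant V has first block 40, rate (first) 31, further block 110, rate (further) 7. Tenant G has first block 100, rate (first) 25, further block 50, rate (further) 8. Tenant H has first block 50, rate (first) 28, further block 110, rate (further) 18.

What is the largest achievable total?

7650

Order all 10 blocks by rate: Tenant V/first 31 > Tenant H/first 28 > Tenant G/first 25 > Tenant J/first 23 > Tenant H/second 18 > Tenant J/second 14 > Tenant K/first 13 > Tenant G/second 8 > Tenant V/second 7 > Tenant K/second 5.
Tenant V first at 31: fill all 40 — 270 left.
Tenant H/first (28): +50 — 220 left.
Fill Tenant G first block (100 at 25) — 120 left.
Tenant J/first (23): +70 — 50 left.
50 remain; put them into Tenant H second at 18.
Total = 31×40 + 28×50 + 25×100 + 23×70 + 18×50 = 7650.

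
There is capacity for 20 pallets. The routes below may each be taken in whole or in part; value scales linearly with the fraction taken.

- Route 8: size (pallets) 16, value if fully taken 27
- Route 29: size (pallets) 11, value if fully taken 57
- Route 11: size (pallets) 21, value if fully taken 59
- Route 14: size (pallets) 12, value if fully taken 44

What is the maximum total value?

Best value per unit of size first: Route 29 57/11≈5.18, Route 14 44/12≈3.67, Route 11 59/21≈2.81, Route 8 27/16≈1.69.
All 11 pallets of Route 29 fit (value 57) ; 9 remain.
Fill the last 9 pallets with part of Route 14: 9/12 of it earns 33.
Total value = 90.

90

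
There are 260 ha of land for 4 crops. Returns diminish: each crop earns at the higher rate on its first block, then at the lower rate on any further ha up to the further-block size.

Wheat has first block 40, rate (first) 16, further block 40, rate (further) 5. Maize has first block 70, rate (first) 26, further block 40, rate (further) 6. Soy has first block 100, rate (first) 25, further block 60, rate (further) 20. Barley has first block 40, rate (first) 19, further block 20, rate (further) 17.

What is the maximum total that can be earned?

Treat each block as its own option and order by rate: Maize/first 26 > Soy/first 25 > Soy/second 20 > Barley/first 19 > Barley/second 17 > Wheat/first 16 > Maize/second 6 > Wheat/second 5.
Maize first at 26: fill all 70 ; 190 left.
Soy first at 25: fill all 100 ; 90 left.
Soy second at 20: fill all 60 ; 30 left.
Barley/first: +30 of 40 at 19; pool empty.
Total = 26×70 + 25×100 + 20×60 + 19×30 = 6090.

6090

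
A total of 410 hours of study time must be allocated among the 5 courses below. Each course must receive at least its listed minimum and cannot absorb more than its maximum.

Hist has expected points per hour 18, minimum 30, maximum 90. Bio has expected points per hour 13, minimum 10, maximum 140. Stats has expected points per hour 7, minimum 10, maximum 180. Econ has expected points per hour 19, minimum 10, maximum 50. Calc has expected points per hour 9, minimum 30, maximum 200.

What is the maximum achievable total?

5540

Meeting every minimum uses 30+10+10+10+30 = 90 hours, leaving 320.
Order the courses by expected points per hour: Econ 19 > Hist 18 > Bio 13 > Calc 9 > Stats 7.
Econ: +40 to 50 (cap) ; 280 left.
Hist takes 60 more to reach its cap of 90 ; 220 left.
Bio: +130 to 140 (cap) ; 90 left.
Only 90 left; Calc takes them to reach 120.
Total = 18×90 + 13×140 + 7×10 + 19×50 + 9×120 = 5540.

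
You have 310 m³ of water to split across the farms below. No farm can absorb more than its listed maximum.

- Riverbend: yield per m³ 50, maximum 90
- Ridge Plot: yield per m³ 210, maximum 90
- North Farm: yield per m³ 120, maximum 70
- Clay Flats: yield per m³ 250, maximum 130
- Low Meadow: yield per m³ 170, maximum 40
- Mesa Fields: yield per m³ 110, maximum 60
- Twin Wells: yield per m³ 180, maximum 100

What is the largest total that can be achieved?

67600

Order the farms by yield per m³: Clay Flats 250 > Ridge Plot 210 > Twin Wells 180 > Low Meadow 170 > North Farm 120 > Mesa Fields 110 > Riverbend 50.
Clay Flats: +130 to 130 (cap) — 180 left.
Ridge Plot takes 90 to reach its cap of 90 — 90 left.
Twin Wells: +90 (room for 100) → 90. Pool exhausted.
Total = 210×90 + 250×130 + 180×90 = 67600.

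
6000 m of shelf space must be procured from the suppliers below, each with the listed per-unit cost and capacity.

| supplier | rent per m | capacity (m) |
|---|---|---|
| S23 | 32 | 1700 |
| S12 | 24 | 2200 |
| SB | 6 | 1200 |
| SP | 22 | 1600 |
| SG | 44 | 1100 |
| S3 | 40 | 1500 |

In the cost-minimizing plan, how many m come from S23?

1000

Fill from the cheapest supplier first.
Take 1200 from SB at 6 ; need 4800 more.
SP (22): use full 1600 ; 3200 m to go.
S12 at 24: take all 2200 m ; 1000 still needed.
S23 at 32: take 1000 of its 1700 ; requirement met.
S3, SG: unused.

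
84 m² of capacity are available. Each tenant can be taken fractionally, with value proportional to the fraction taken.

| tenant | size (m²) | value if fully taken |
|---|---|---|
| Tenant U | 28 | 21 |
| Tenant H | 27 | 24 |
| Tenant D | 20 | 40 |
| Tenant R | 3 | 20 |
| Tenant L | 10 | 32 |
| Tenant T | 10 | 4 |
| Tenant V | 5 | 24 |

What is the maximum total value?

154.25

Rank by value-to-size ratio: Tenant R 20/3≈6.67, Tenant V 24/5≈4.8, Tenant L 32/10≈3.2, Tenant D 40/20≈2, Tenant H 24/27≈0.889, Tenant U 21/28≈0.75, Tenant T 4/10≈0.4.
Take all of Tenant R (3 m², value 20) → 81 m² left.
Take all of Tenant V (5 m², value 24) → 76 m² left.
All 10 m² of Tenant L fit (value 32) → 66 remain.
Tenant D: take in full, 20 m² for value 40 → 46 left.
All 27 m² of Tenant H fit (value 24) → 19 remain.
Only 19 m² remain; take 19/28 of Tenant U for value 21×19/28 = 14.25.
Total value = 154.25.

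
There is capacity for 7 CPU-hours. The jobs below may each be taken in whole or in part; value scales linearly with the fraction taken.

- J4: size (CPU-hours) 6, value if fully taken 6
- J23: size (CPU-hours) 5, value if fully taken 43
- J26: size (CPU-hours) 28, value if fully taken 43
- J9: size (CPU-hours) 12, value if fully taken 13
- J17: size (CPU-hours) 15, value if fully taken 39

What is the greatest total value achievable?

Rank by value-to-size ratio: J23 43/5≈8.6, J17 39/15≈2.6, J26 43/28≈1.54, J9 13/12≈1.08, J4 6/6≈1.
Take all of J23 (5 CPU-hours, value 43) ; 2 CPU-hours left.
Only 2 CPU-hours remain; take 2/15 of J17 for value 39×2/15 = 5.2.
Total value = 48.2.

48.2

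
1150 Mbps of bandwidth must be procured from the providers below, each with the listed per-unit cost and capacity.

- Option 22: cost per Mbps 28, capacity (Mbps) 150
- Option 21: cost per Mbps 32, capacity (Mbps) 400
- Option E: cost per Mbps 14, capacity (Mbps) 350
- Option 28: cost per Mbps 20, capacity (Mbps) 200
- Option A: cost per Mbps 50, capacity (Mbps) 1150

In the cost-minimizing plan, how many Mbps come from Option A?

50

Fill from the cheapest provider first.
Option E (14): use full 350 → 800 Mbps to go.
Option 28 at 20: take all 200 Mbps → 600 still needed.
Option 22 (28): use full 150 → 450 Mbps to go.
Option 21 (32): use full 400 → 50 Mbps to go.
Take 50 from Option A at 50 to finish.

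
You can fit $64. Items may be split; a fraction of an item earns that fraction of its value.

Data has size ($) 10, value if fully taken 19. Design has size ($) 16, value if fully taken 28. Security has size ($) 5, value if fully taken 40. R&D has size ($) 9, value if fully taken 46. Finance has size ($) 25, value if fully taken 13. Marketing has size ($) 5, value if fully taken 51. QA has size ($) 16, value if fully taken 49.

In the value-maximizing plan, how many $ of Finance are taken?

3

Rank by value-to-size ratio: Marketing 51/5≈10.2, Security 40/5≈8, R&D 46/9≈5.11, QA 49/16≈3.06, Data 19/10≈1.9, Design 28/16≈1.75, Finance 13/25≈0.52.
Marketing: take in full, 5 $ for value 51 → 59 left.
Take all of Security (5 $, value 40) → 54 $ left.
All 9 $ of R&D fit (value 46) → 45 remain.
All 16 $ of QA fit (value 49) → 29 remain.
All 10 $ of Data fit (value 19) → 19 remain.
Take all of Design (16 $, value 28) → 3 $ left.
3 $ left: a 3/25 share of Finance gives 13×3/25 = 1.56.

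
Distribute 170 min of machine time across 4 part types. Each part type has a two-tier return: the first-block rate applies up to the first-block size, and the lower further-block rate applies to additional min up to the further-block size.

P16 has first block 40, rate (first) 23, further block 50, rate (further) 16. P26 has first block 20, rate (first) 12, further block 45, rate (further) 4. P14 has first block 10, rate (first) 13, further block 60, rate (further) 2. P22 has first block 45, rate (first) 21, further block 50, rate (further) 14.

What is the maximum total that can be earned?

3155

Treat each block as its own option and order by rate: P16/tier1 23 > P22/tier1 21 > P16/tier2 16 > P22/tier2 14 > P14/tier1 13 > P26/tier1 12 > P26/tier2 4 > P14/tier2 2.
P16/tier1 (23): +40 ; 130 left.
P22 tier1 at 21: fill all 45 ; 85 left.
P16 tier2 at 16: fill all 50 ; 35 left.
P22 tier2 at 14: only 35 left, fill 35.
Total = 23×40 + 21×45 + 16×50 + 14×35 = 3155.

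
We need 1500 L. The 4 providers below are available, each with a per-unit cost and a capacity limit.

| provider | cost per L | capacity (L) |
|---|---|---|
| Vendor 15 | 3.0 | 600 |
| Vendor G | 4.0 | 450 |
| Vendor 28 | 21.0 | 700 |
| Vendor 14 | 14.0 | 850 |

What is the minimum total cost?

Fill from the cheapest provider first.
Vendor 15 at 3.0: take all 600 L — 900 still needed.
Vendor G at 4.0: take all 450 L — 450 still needed.
Take 450 from Vendor 14 at 14.0 to finish.
Vendor 28: unused.
Cost = 600×3.0 + 450×4.0 + 450×14.0 = 9900.

9900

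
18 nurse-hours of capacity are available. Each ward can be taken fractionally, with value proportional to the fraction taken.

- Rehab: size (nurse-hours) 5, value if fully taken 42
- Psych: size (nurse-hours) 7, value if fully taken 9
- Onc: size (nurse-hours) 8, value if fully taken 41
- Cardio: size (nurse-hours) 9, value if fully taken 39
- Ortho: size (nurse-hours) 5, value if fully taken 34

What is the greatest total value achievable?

Rank by value-to-size ratio: Rehab 42/5≈8.4, Ortho 34/5≈6.8, Onc 41/8≈5.12, Cardio 39/9≈4.33, Psych 9/7≈1.29.
Rehab: take in full, 5 nurse-hours for value 42 — 13 left.
Ortho: take in full, 5 nurse-hours for value 34 — 8 left.
All 8 nurse-hours of Onc fit (value 41) — 0 remain.
Total value = 117.

117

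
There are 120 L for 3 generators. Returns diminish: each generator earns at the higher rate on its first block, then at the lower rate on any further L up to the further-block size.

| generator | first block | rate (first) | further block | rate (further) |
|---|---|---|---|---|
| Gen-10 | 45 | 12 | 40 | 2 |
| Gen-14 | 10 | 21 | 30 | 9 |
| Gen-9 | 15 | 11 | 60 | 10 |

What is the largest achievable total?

1415

Treat each block as its own option and order by rate: Gen-14/tier1 21 > Gen-10/tier1 12 > Gen-9/tier1 11 > Gen-9/tier2 10 > Gen-14/tier2 9 > Gen-10/tier2 2.
Fill Gen-14 tier1 block (10 at 21) — 110 left.
Fill Gen-10 tier1 block (45 at 12) — 65 left.
Gen-9/tier1 (11): +15 — 50 left.
Gen-9 tier2 at 10: only 50 left, fill 50.
Total = 21×10 + 12×45 + 11×15 + 10×50 = 1415.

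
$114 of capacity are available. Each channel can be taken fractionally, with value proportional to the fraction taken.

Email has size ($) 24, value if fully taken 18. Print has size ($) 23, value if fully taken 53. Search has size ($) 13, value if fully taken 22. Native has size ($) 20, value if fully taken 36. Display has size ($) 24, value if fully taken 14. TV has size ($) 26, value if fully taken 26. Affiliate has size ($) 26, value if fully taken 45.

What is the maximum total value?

186.5

Best value per unit of size first: Print 53/23≈2.3, Native 36/20≈1.8, Affiliate 45/26≈1.73, Search 22/13≈1.69, TV 26/26≈1, Email 18/24≈0.75, Display 14/24≈0.583.
Print: take in full, 23 $ for value 53 — 91 left.
Native: take in full, 20 $ for value 36 — 71 left.
All 26 $ of Affiliate fit (value 45) — 45 remain.
All 13 $ of Search fit (value 22) — 32 remain.
TV: take in full, 26 $ for value 26 — 6 left.
Only 6 $ remain; take 6/24 of Email for value 18×6/24 = 4.5.
Total value = 186.5.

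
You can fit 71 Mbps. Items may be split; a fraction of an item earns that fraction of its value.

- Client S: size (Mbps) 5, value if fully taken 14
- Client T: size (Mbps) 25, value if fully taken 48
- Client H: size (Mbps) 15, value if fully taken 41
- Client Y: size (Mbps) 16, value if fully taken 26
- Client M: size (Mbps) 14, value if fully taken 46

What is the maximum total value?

168.5

Best value per unit of size first: Client M 46/14≈3.29, Client S 14/5≈2.8, Client H 41/15≈2.73, Client T 48/25≈1.92, Client Y 26/16≈1.62.
All 14 Mbps of Client M fit (value 46) ; 57 remain.
Client S: take in full, 5 Mbps for value 14 ; 52 left.
Take all of Client H (15 Mbps, value 41) ; 37 Mbps left.
Take all of Client T (25 Mbps, value 48) ; 12 Mbps left.
Only 12 Mbps remain; take 12/16 of Client Y for value 26×12/16 = 19.5.
Total value = 168.5.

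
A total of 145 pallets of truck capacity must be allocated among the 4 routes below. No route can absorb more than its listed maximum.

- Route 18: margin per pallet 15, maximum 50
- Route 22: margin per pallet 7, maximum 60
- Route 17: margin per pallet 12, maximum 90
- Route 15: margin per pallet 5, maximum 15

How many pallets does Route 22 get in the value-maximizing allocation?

5

Order the routes by margin per pallet: Route 18 15 > Route 17 12 > Route 22 7 > Route 15 5.
Give Route 18 50 to hit its cap of 50 — 95 left.
Route 17 takes 90 to reach its cap of 90 — 5 left.
Route 22: +5 (room for 60) → 5. Pool exhausted.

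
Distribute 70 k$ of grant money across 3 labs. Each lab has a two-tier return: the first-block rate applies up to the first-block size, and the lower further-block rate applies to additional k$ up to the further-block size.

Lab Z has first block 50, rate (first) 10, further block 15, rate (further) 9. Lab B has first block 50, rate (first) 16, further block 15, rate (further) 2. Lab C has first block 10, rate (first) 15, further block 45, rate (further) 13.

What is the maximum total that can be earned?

Rank every tier by rate: Lab B/T1 16 > Lab C/T1 15 > Lab C/T2 13 > Lab Z/T1 10 > Lab Z/T2 9 > Lab B/T2 2.
Lab B/T1 (16): +50 — 20 left.
Fill Lab C T1 block (10 at 15) — 10 left.
Lab C/T2: +10 of 45 at 13; pool empty.
Total = 16×50 + 15×10 + 13×10 = 1080.

1080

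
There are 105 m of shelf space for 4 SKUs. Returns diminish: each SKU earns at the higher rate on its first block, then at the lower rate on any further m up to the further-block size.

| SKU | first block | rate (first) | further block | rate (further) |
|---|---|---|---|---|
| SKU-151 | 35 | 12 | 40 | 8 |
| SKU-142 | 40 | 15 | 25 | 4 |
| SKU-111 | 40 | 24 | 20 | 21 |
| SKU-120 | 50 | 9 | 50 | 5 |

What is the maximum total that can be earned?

Rank every tier by rate: SKU-111/tier1 24 > SKU-111/tier2 21 > SKU-142/tier1 15 > SKU-151/tier1 12 > SKU-120/tier1 9 > SKU-151/tier2 8 > SKU-120/tier2 5 > SKU-142/tier2 4.
SKU-111/tier1 (24): +40 → 65 left.
SKU-111 tier2 at 21: fill all 20 → 45 left.
SKU-142 tier1 at 15: fill all 40 → 5 left.
SKU-151/tier1: +5 of 35 at 12; pool empty.
Total = 24×40 + 21×20 + 15×40 + 12×5 = 2040.

2040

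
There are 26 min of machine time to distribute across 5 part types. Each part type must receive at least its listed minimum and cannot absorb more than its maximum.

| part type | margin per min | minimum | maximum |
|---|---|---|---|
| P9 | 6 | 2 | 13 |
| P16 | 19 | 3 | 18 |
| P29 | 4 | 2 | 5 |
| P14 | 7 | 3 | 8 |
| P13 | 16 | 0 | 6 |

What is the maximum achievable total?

399

Meeting every minimum uses 2+3+2+3+0 = 10 min, leaving 16.
Highest margin per min first: P16 19 > P13 16 > P14 7 > P9 6 > P29 4.
P16 takes 15 more to reach its cap of 18 → 1 left.
Only 1 left; P13 takes them to reach 1.
Total = 6×2 + 19×18 + 4×2 + 7×3 + 16×1 = 399.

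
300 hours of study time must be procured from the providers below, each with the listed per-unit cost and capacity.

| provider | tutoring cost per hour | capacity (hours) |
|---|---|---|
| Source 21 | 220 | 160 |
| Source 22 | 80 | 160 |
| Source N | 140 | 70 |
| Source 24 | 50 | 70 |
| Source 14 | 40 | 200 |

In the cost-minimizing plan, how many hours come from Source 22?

30

Cheapest first:
Take 200 from Source 14 at 40 ; need 100 more.
Source 24 at 50: take all 70 hours ; 30 still needed.
Source 22 at 80: take 30 of its 160 ; requirement met.
Source N, Source 21: unused.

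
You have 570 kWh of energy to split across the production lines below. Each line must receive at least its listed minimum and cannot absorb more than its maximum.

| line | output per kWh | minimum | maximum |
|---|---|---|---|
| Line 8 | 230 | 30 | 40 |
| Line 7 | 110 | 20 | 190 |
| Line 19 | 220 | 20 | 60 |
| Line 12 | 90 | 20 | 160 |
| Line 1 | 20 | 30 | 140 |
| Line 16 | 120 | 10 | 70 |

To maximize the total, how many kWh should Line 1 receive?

50

Meeting every minimum uses 30+20+20+20+30+10 = 130 kWh, leaving 440.
Highest output per kWh first: Line 8 230 > Line 19 220 > Line 16 120 > Line 7 110 > Line 12 90 > Line 1 20.
Line 8: +10 to 40 (cap) ; 430 left.
Line 19 takes 40 more to reach its cap of 60 ; 390 left.
Line 16: +60 to 70 (cap) ; 330 left.
Line 7: +170 to 190 (cap) ; 160 left.
Line 12 takes 140 more to reach its cap of 160 ; 20 left.
Only 20 left; Line 1 takes them to reach 50.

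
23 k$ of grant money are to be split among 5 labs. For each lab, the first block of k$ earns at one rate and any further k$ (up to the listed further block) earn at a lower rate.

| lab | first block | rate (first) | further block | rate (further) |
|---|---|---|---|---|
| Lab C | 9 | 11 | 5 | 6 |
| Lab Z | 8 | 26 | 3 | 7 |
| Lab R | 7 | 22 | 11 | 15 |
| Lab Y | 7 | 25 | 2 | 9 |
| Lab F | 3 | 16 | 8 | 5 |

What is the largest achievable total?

553

Rank every tier by rate: Lab Z/tier1 26 > Lab Y/tier1 25 > Lab R/tier1 22 > Lab F/tier1 16 > Lab R/tier2 15 > Lab C/tier1 11 > Lab Y/tier2 9 > Lab Z/tier2 7 > Lab C/tier2 6 > Lab F/tier2 5.
Fill Lab Z tier1 block (8 at 26) ; 15 left.
Fill Lab Y tier1 block (7 at 25) ; 8 left.
Fill Lab R tier1 block (7 at 22) ; 1 left.
Lab F tier1 at 16: only 1 left, fill 1.
Total = 26×8 + 25×7 + 22×7 + 16×1 = 553.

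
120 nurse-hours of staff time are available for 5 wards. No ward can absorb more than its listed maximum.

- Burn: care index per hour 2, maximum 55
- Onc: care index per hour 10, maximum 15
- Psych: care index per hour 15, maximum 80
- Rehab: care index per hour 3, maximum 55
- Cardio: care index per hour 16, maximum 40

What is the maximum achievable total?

1840

Highest care index per hour first: Cardio 16 > Psych 15 > Onc 10 > Rehab 3 > Burn 2.
Give Cardio 40 to hit its cap of 40 → 80 left.
Psych: +80 to 80 (cap) → 0 left.
Total = 15×80 + 16×40 = 1840.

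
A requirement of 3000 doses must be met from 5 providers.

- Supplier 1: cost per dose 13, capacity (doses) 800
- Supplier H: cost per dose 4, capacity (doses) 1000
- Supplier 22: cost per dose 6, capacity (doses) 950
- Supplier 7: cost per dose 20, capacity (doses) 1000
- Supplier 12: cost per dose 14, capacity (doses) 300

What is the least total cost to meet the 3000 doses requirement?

23600

Use providers in increasing cost order.
Supplier H at 4: take all 1000 doses ; 2000 still needed.
Supplier 22 at 6: take all 950 doses ; 1050 still needed.
Take 800 from Supplier 1 at 13 ; need 250 more.
Supplier 12 (14): take the remaining 250 ; done.
Supplier 7: unused.
Cost = 1000×4 + 950×6 + 800×13 + 250×14 = 23600.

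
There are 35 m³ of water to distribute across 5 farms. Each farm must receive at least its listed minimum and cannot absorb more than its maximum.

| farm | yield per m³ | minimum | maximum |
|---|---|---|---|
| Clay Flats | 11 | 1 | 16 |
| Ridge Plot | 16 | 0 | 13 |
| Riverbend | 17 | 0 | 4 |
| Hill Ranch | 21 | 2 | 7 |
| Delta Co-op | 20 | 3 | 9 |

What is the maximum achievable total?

625

Meeting every minimum uses 1+0+0+2+3 = 6 m³, leaving 29.
Order the farms by yield per m³: Hill Ranch 21 > Delta Co-op 20 > Riverbend 17 > Ridge Plot 16 > Clay Flats 11.
Hill Ranch: +5 to 7 (cap) — 24 left.
Delta Co-op: +6 to 9 (cap) — 18 left.
Riverbend: +4 to 4 (cap) — 14 left.
Ridge Plot: +13 to 13 (cap) — 1 left.
Clay Flats has room for 15 more but only 1 remain, so it gets 2.
Total = 11×2 + 16×13 + 17×4 + 21×7 + 20×9 = 625.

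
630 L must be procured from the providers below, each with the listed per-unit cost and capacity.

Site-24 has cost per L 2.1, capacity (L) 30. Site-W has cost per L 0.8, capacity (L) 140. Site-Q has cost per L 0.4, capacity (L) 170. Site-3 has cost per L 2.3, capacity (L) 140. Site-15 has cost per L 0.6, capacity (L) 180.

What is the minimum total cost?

Use providers in increasing cost order.
Site-Q (0.4): use full 170 → 460 L to go.
Site-15 (0.6): use full 180 → 280 L to go.
Site-W at 0.8: take all 140 L → 140 still needed.
Site-24 at 2.1: take all 30 L → 110 still needed.
Site-3 (2.3): take the remaining 110 → done.
Cost = 170×0.4 + 180×0.6 + 140×0.8 + 30×2.1 + 110×2.3 = 604.

604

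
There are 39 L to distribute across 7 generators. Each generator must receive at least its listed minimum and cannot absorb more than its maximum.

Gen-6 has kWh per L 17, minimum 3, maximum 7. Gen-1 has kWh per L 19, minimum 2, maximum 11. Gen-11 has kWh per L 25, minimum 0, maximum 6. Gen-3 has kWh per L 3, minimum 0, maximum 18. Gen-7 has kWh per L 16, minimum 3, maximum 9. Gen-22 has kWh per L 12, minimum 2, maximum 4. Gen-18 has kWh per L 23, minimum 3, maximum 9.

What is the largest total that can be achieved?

773

Meeting every minimum uses 3+2+0+0+3+2+3 = 13 L, leaving 26.
Order the generators by kWh per L: Gen-11 25 > Gen-18 23 > Gen-1 19 > Gen-6 17 > Gen-7 16 > Gen-22 12 > Gen-3 3.
Give Gen-11 6 more to hit its cap of 6 → 20 left.
Gen-18: +6 to 9 (cap) → 14 left.
Give Gen-1 9 more to hit its cap of 11 → 5 left.
Give Gen-6 4 more to hit its cap of 7 → 1 left.
Gen-7: +1 (room for 6) → 4. Pool exhausted.
Total = 17×7 + 19×11 + 25×6 + 16×4 + 12×2 + 23×9 = 773.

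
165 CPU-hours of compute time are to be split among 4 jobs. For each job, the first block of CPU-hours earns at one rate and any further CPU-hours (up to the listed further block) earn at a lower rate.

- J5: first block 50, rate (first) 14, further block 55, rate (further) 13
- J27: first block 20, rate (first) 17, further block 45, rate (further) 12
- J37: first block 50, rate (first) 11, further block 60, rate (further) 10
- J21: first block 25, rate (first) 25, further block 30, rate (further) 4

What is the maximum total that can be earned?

Rank every tier by rate: J21/tier1 25 > J27/tier1 17 > J5/tier1 14 > J5/tier2 13 > J27/tier2 12 > J37/tier1 11 > J37/tier2 10 > J21/tier2 4.
J21/tier1 (25): +25 → 140 left.
J27/tier1 (17): +20 → 120 left.
J5/tier1 (14): +50 → 70 left.
Fill J5 tier2 block (55 at 13) → 15 left.
J27 tier2 at 12: only 15 left, fill 15.
Total = 25×25 + 17×20 + 14×50 + 13×55 + 12×15 = 2560.

2560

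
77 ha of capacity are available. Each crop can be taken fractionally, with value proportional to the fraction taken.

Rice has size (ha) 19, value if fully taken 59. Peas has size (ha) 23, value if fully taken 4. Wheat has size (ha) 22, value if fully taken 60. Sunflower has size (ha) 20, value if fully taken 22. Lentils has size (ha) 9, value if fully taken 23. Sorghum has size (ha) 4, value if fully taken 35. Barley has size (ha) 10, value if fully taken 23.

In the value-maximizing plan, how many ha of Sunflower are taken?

Sort by value density: Sorghum 35/4≈8.75, Rice 59/19≈3.11, Wheat 60/22≈2.73, Lentils 23/9≈2.56, Barley 23/10≈2.3, Sunflower 22/20≈1.1, Peas 4/23≈0.174.
All 4 ha of Sorghum fit (value 35) — 73 remain.
Rice: take in full, 19 ha for value 59 — 54 left.
Wheat: take in full, 22 ha for value 60 — 32 left.
Take all of Lentils (9 ha, value 23) — 23 ha left.
Barley: take in full, 10 ha for value 23 — 13 left.
Fill the last 13 ha with part of Sunflower: 13/20 of it earns 14.3.

13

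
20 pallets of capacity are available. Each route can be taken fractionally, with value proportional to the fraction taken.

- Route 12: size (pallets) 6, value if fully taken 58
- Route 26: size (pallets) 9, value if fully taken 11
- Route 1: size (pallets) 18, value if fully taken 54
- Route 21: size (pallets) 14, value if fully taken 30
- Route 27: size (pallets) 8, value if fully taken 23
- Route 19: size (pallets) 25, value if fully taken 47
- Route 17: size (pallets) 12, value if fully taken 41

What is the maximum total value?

105

Best value per unit of size first: Route 12 58/6≈9.67, Route 17 41/12≈3.42, Route 1 54/18≈3, Route 27 23/8≈2.88, Route 21 30/14≈2.14, Route 19 47/25≈1.88, Route 26 11/9≈1.22.
All 6 pallets of Route 12 fit (value 58) — 14 remain.
Route 17: take in full, 12 pallets for value 41 — 2 left.
2 pallets left: a 2/18 share of Route 1 gives 54×2/18 = 6.
Total value = 105.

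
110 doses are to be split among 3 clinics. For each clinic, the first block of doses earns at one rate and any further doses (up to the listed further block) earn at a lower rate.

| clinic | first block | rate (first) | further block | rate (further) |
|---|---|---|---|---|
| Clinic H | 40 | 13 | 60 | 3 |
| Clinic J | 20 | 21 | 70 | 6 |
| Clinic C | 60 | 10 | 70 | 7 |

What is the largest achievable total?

1440

Treat each block as its own option and order by rate: Clinic J/tier1 21 > Clinic H/tier1 13 > Clinic C/tier1 10 > Clinic C/tier2 7 > Clinic J/tier2 6 > Clinic H/tier2 3.
Clinic J/tier1 (21): +20 — 90 left.
Fill Clinic H tier1 block (40 at 13) — 50 left.
Clinic C tier1 at 10: only 50 left, fill 50.
Total = 21×20 + 13×40 + 10×50 = 1440.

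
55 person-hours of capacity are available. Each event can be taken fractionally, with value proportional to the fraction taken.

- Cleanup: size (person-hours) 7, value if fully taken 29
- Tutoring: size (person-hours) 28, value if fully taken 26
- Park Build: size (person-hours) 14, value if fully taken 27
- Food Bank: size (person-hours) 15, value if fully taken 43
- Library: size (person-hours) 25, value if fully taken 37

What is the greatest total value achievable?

127.12

Sort by value density: Cleanup 29/7≈4.14, Food Bank 43/15≈2.87, Park Build 27/14≈1.93, Library 37/25≈1.48, Tutoring 26/28≈0.929.
Cleanup: take in full, 7 person-hours for value 29 ; 48 left.
Take all of Food Bank (15 person-hours, value 43) ; 33 person-hours left.
Take all of Park Build (14 person-hours, value 27) ; 19 person-hours left.
Fill the last 19 person-hours with part of Library: 19/25 of it earns 28.12.
Total value = 127.12.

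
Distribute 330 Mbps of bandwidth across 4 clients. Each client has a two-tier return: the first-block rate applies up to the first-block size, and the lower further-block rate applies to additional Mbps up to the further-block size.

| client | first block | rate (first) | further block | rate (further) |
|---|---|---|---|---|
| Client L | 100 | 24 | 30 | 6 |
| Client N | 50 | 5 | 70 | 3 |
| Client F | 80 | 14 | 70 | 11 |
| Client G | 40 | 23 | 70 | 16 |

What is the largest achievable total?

6000

Treat each block as its own option and order by rate: Client L/first 24 > Client G/first 23 > Client G/second 16 > Client F/first 14 > Client F/second 11 > Client L/second 6 > Client N/first 5 > Client N/second 3.
Client L first at 24: fill all 100 → 230 left.
Fill Client G first block (40 at 23) → 190 left.
Fill Client G second block (70 at 16) → 120 left.
Client F first at 14: fill all 80 → 40 left.
40 remain; put them into Client F second at 11.
Total = 24×100 + 23×40 + 16×70 + 14×80 + 11×40 = 6000.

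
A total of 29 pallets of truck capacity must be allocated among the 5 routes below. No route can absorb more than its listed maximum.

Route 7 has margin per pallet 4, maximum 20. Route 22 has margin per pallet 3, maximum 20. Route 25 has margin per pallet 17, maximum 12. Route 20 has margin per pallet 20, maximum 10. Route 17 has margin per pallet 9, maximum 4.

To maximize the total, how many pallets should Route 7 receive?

Rank by margin per pallet: Route 20 20 > Route 25 17 > Route 17 9 > Route 7 4 > Route 22 3.
Give Route 20 10 to hit its cap of 10 ; 19 left.
Route 25 takes 12 to reach its cap of 12 ; 7 left.
Route 17: +4 to 4 (cap) ; 3 left.
Route 7 has room for 20 but only 3 remain, so it gets 3.

3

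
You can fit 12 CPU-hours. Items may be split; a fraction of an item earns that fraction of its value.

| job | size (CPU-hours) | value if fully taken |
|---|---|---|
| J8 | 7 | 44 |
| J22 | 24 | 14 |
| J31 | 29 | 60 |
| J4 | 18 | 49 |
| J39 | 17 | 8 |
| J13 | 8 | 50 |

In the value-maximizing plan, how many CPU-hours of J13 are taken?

5

Rank by value-to-size ratio: J8 44/7≈6.29, J13 50/8≈6.25, J4 49/18≈2.72, J31 60/29≈2.07, J22 14/24≈0.583, J39 8/17≈0.471.
Take all of J8 (7 CPU-hours, value 44) — 5 CPU-hours left.
Only 5 CPU-hours remain; take 5/8 of J13 for value 50×5/8 = 31.25.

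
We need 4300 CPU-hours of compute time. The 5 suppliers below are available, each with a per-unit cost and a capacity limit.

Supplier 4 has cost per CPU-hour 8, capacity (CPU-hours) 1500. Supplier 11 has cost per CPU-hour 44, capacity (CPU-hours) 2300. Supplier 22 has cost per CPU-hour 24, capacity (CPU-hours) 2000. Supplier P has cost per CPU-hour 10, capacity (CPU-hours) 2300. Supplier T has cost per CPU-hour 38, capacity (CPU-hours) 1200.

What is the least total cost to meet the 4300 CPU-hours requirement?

Cheapest first:
Supplier 4 (8): use full 1500 ; 2800 CPU-hours to go.
Supplier P at 10: take all 2300 CPU-hours ; 500 still needed.
Supplier 22 at 24: take 500 of its 2000 ; requirement met.
Supplier T, Supplier 11: unused.
Cost = 1500×8 + 2300×10 + 500×24 = 47000.

47000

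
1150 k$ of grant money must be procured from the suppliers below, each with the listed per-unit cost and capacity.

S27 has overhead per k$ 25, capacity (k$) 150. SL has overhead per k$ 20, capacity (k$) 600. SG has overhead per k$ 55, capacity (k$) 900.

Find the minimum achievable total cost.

Cheapest first:
SL at 20: take all 600 k$ ; 550 still needed.
S27 at 25: take all 150 k$ ; 400 still needed.
SG at 55: take 400 of its 900 ; requirement met.
Cost = 600×20 + 150×25 + 400×55 = 37750.

37750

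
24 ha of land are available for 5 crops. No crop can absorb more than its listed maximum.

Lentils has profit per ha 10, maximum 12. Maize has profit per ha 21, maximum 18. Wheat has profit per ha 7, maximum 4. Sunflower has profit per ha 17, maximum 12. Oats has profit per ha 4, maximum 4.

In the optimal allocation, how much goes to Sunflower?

6

Rank by profit per ha: Maize 21 > Sunflower 17 > Lentils 10 > Wheat 7 > Oats 4.
Maize takes 18 to reach its cap of 18 — 6 left.
Only 6 left; Sunflower takes them to reach 6.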